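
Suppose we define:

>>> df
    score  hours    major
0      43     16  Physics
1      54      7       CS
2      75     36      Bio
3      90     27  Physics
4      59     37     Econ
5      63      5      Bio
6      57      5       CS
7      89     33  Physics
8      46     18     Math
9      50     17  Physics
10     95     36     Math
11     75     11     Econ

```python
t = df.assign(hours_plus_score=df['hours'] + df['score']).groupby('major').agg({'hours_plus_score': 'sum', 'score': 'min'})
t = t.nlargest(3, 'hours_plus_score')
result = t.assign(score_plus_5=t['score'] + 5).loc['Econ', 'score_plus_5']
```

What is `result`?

64

add column hours_plus_score = df['hours'] + df['score']:
    score  hours    major  hours_plus_score
0      43     16  Physics                59
1      54      7       CS                61
2      75     36      Bio               111
3      90     27  Physics               117
4      59     37     Econ                96
5      63      5      Bio                68
6      57      5       CS                62
7      89     33  Physics               122
8      46     18     Math                64
9      50     17  Physics                67
10     95     36     Math               131
11     75     11     Econ                86
group by major: sum(hours_plus_score), min(score):
         hours_plus_score  score
major                           
Bio                   179     63
CS                    123     54
Econ                  182     59
Math                  195     46
Physics               365     43
take 3 rows with largest hours_plus_score:
         hours_plus_score  score
major                           
Physics               365     43
Math                  195     46
Econ                  182     59
add column score_plus_5 = t['score'] + 5:
         hours_plus_score  score  score_plus_5
major                                         
Physics               365     43            48
Math                  195     46            51
Econ                  182     59            64
Then the value at row 'Econ', column 'score_plus_5': 64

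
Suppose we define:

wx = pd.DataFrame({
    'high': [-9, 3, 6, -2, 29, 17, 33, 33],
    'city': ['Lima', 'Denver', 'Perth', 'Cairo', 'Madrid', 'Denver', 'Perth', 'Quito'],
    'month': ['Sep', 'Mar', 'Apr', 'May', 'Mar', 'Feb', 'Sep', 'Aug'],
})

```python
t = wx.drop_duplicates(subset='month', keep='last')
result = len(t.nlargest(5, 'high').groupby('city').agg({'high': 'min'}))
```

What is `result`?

4

drop duplicate month (keep=last):
   high    city month
2     6   Perth   Apr
3    -2   Cairo   May
4    29  Madrid   Mar
5    17  Denver   Feb
6    33   Perth   Sep
7    33   Quito   Aug
take 5 rows with largest high:
   high    city month
6    33   Perth   Sep
7    33   Quito   Aug
4    29  Madrid   Mar
5    17  Denver   Feb
2     6   Perth   Apr
group by city, min of high:
        high
city        
Denver    17
Madrid    29
Perth      6
Quito     33
The number of rows is 4.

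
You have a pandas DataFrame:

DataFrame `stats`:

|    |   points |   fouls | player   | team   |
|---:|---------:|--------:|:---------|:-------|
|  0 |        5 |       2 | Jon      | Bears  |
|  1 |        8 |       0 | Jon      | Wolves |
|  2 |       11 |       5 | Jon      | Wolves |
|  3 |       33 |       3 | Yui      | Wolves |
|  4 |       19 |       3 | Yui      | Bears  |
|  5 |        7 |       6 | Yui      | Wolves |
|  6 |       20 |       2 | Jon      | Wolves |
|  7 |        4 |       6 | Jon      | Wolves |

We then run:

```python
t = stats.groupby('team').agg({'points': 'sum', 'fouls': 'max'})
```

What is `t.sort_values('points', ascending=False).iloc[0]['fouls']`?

6

group by team: sum(points), max(fouls):
        points  fouls
team                 
Bears       24      3
Wolves      83      6
sort by points descending:
        points  fouls
team                 
Wolves      83      6
Bears       24      3
Taking the value at position 0, column 'fouls' gives 6.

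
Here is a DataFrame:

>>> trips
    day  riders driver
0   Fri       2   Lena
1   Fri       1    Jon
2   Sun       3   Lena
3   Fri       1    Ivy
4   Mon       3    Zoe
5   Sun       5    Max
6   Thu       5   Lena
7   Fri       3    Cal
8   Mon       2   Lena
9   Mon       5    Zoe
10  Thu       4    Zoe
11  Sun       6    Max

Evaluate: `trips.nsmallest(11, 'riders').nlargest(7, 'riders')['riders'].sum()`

take 11 rows with smallest riders:
    day  riders driver
1   Fri       1    Jon
3   Fri       1    Ivy
0   Fri       2   Lena
8   Mon       2   Lena
2   Sun       3   Lena
4   Mon       3    Zoe
7   Fri       3    Cal
10  Thu       4    Zoe
5   Sun       5    Max
6   Thu       5   Lena
9   Mon       5    Zoe
take 7 rows with largest riders:
    day  riders driver
5   Sun       5    Max
6   Thu       5   Lena
9   Mon       5    Zoe
10  Thu       4    Zoe
2   Sun       3   Lena
4   Mon       3    Zoe
7   Fri       3    Cal
Hence 28.

28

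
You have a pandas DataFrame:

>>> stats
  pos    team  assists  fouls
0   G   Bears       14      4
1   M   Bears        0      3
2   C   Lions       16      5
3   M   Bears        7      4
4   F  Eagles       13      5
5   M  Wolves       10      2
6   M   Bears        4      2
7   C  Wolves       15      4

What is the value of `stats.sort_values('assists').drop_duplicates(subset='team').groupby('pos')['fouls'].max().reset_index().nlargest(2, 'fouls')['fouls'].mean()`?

5.0

sort by assists:
  pos    team  assists  fouls
1   M   Bears        0      3
6   M   Bears        4      2
3   M   Bears        7      4
5   M  Wolves       10      2
4   F  Eagles       13      5
0   G   Bears       14      4
7   C  Wolves       15      4
2   C   Lions       16      5
drop duplicate team (keep=first):
  pos    team  assists  fouls
1   M   Bears        0      3
5   M  Wolves       10      2
4   F  Eagles       13      5
2   C   Lions       16      5
group by pos, max of fouls:
pos
C    5
F    5
M    3
Name: fouls, dtype: int64
reset_index():
  pos  fouls
0   C      5
1   F      5
2   M      3
take 2 rows with largest fouls:
  pos  fouls
0   C      5
1   F      5
Hence 5.0.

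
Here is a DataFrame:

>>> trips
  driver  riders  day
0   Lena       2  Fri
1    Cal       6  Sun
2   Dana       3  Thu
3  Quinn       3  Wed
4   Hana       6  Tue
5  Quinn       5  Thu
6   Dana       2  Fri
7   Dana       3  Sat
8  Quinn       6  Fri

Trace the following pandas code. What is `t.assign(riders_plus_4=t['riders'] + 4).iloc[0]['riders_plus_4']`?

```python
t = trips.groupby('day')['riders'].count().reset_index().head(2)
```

7

group by day, count of riders:
day
Fri    3
Sat    1
Sun    1
Thu    2
Tue    1
Wed    1
Name: riders, dtype: int64
reset_index():
   day  riders
0  Fri       3
1  Sat       1
2  Sun       1
3  Thu       2
4  Tue       1
5  Wed       1
take first 2 rows:
   day  riders
0  Fri       3
1  Sat       1
add column riders_plus_4 = t['riders'] + 4:
   day  riders  riders_plus_4
0  Fri       3              7
1  Sat       1              5
Then the value at position 0, column 'riders_plus_4': 7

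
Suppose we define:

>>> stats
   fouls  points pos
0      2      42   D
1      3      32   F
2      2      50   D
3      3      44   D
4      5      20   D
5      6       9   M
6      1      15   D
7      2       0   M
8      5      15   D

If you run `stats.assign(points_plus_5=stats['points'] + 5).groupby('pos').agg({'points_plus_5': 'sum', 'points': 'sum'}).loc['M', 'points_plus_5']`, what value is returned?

19

add column points_plus_5 = stats['points'] + 5:
   fouls  points pos  points_plus_5
0      2      42   D             47
1      3      32   F             37
2      2      50   D             55
3      3      44   D             49
4      5      20   D             25
5      6       9   M             14
6      1      15   D             20
7      2       0   M              5
8      5      15   D             20
group by pos: sum(points_plus_5), sum(points):
     points_plus_5  points
pos                       
D              216     186
F               37      32
M               19       9
value at row 'M', column 'points_plus_5' → 19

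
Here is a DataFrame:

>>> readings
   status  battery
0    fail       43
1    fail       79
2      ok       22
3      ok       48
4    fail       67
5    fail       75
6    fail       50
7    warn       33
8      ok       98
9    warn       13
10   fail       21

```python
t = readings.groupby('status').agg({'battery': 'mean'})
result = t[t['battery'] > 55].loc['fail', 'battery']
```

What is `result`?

group by status, mean of battery:
          battery
status           
fail    55.833333
ok      56.000000
warn    23.000000
filter rows where battery > 55:
          battery
status           
fail    55.833333
ok      56.000000
So loc['fail', 'battery'] = 55.8333333333.

55.8333333333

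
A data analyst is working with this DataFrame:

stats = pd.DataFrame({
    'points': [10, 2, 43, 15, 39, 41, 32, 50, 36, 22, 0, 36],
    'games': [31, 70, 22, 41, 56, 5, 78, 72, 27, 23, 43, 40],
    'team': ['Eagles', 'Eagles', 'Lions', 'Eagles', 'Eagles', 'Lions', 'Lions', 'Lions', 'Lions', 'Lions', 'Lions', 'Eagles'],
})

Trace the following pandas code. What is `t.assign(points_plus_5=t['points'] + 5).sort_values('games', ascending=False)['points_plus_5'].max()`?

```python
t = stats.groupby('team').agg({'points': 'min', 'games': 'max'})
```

group by team: min(points), max(games):
        points  games
team                 
Eagles       2     70
Lions        0     78
add column points_plus_5 = t['points'] + 5:
        points  games  points_plus_5
team                                
Eagles       2     70              7
Lions        0     78              5
sort by games descending:
        points  games  points_plus_5
team                                
Lions        0     78              5
Eagles       2     70              7
Reading off the max of column 'points_plus_5', we get 7.

7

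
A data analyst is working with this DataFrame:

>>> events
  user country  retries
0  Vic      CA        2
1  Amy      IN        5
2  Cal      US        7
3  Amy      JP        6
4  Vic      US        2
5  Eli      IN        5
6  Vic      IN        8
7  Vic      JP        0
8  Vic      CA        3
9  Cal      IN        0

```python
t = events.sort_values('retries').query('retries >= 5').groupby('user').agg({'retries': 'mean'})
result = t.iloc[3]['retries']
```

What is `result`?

8.0

sort by retries:
  user country  retries
7  Vic      JP        0
9  Cal      IN        0
0  Vic      CA        2
4  Vic      US        2
8  Vic      CA        3
1  Amy      IN        5
5  Eli      IN        5
3  Amy      JP        6
2  Cal      US        7
6  Vic      IN        8
filter rows where retries >= 5:
  user country  retries
1  Amy      IN        5
5  Eli      IN        5
3  Amy      JP        6
2  Cal      US        7
6  Vic      IN        8
group by user, mean of retries:
      retries
user         
Amy       5.5
Cal       7.0
Eli       5.0
Vic       8.0
Reading off the value at position 3, column 'retries', we get 8.0.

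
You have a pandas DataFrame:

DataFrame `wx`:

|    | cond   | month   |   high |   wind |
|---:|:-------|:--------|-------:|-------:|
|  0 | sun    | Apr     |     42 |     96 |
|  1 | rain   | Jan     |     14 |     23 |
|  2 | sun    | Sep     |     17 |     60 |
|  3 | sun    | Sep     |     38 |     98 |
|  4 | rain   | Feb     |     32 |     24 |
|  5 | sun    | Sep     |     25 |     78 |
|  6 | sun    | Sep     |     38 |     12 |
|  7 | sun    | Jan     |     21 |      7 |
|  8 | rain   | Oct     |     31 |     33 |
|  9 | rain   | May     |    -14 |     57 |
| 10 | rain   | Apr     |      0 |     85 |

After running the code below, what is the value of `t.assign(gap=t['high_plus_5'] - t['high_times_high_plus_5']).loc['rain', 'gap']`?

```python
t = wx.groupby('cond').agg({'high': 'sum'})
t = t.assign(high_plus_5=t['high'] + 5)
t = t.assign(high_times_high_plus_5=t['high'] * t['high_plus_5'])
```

-4216

group by cond, sum of high:
      high
cond      
rain    63
sun    181
add column high_plus_5 = t['high'] + 5:
      high  high_plus_5
cond                   
rain    63           68
sun    181          186
add column high_times_high_plus_5 = t['high'] * t['high_plus_5']:
      high  high_plus_5  high_times_high_plus_5
cond                                           
rain    63           68                    4284
sun    181          186                   33666
add column gap = t['high_plus_5'] - t['high_times_high_plus_5']:
      high  high_plus_5  high_times_high_plus_5    gap
cond                                                  
rain    63           68                    4284  -4216
sun    181          186                   33666 -33480
So loc['rain', 'gap'] = -4216.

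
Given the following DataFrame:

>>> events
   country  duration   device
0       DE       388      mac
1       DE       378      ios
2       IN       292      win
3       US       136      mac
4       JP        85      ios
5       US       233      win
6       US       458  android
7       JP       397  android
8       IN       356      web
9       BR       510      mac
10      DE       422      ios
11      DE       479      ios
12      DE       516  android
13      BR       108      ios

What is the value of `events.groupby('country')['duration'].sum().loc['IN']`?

648

group by country, sum of duration:
country
BR     618
DE    2183
IN     648
JP     482
US     827
Name: duration, dtype: int64
So loc['IN'] = 648.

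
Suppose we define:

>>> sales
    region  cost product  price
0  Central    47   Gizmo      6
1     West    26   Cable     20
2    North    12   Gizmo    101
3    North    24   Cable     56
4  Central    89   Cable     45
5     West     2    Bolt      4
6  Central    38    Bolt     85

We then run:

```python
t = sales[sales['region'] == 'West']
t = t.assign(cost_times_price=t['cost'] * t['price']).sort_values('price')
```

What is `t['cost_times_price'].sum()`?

filter rows where region == 'West':
  region  cost product  price
1   West    26   Cable     20
5   West     2    Bolt      4
add column cost_times_price = t['cost'] * t['price']:
  region  cost product  price  cost_times_price
1   West    26   Cable     20               520
5   West     2    Bolt      4                 8
sort by price:
  region  cost product  price  cost_times_price
5   West     2    Bolt      4                 8
1   West    26   Cable     20               520
Reading off the sum of column 'cost_times_price', we get 528.

528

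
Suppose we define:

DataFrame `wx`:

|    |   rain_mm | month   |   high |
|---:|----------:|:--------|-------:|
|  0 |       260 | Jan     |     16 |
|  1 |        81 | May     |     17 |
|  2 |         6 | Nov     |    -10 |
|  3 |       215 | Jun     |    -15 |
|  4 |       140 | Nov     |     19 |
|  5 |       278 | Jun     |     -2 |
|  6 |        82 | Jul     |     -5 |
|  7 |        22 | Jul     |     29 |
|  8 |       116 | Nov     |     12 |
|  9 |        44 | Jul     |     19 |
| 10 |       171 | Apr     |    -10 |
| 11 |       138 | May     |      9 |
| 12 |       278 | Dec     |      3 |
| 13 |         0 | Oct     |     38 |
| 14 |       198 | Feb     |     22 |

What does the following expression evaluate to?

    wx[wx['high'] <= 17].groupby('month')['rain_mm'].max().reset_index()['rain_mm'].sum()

1323

filter rows where high <= 17:
    rain_mm month  high
0       260   Jan    16
1        81   May    17
2         6   Nov   -10
3       215   Jun   -15
5       278   Jun    -2
6        82   Jul    -5
8       116   Nov    12
10      171   Apr   -10
11      138   May     9
12      278   Dec     3
group by month, max of rain_mm:
month
Apr    171
Dec    278
Jan    260
Jul     82
Jun    278
May    138
Nov    116
Name: rain_mm, dtype: int64
reset_index():
  month  rain_mm
0   Apr      171
1   Dec      278
2   Jan      260
3   Jul       82
4   Jun      278
5   May      138
6   Nov      116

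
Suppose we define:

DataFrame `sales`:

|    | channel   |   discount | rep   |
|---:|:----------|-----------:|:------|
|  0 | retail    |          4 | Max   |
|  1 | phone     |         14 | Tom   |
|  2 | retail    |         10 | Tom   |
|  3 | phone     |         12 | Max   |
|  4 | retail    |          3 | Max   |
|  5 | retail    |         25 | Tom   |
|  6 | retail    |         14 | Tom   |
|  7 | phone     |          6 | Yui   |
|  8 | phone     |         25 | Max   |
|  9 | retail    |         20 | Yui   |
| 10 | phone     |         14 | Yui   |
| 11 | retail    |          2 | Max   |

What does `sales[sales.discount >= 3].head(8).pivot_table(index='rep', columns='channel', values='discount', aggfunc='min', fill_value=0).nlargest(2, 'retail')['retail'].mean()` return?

filter rows where discount >= 3:
   channel  discount  rep
0   retail         4  Max
1    phone        14  Tom
2   retail        10  Tom
3    phone        12  Max
4   retail         3  Max
5   retail        25  Tom
6   retail        14  Tom
7    phone         6  Yui
8    phone        25  Max
9   retail        20  Yui
10   phone        14  Yui
take first 8 rows:
  channel  discount  rep
0  retail         4  Max
1   phone        14  Tom
2  retail        10  Tom
3   phone        12  Max
4  retail         3  Max
5  retail        25  Tom
6  retail        14  Tom
7   phone         6  Yui
pivot: rows=rep, cols=channel, min(discount):
channel  phone  retail
rep                   
Max         12       3
Tom         14      10
Yui          6       0
take 2 rows with largest retail:
channel  phone  retail
rep                   
Tom         14      10
Max         12       3

6.5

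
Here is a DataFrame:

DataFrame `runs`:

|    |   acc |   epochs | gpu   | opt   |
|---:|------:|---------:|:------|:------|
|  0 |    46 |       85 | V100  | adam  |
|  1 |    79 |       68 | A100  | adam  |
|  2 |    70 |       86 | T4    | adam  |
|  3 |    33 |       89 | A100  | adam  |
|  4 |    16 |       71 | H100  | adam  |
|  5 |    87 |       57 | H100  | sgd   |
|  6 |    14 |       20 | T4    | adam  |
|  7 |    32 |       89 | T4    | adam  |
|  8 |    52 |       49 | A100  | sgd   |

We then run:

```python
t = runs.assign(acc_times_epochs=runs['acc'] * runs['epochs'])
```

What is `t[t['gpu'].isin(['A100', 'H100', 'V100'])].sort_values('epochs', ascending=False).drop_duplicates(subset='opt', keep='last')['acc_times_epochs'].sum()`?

7920

add column acc_times_epochs = runs['acc'] * runs['epochs']:
   acc  epochs   gpu   opt  acc_times_epochs
0   46      85  V100  adam              3910
1   79      68  A100  adam              5372
2   70      86    T4  adam              6020
3   33      89  A100  adam              2937
4   16      71  H100  adam              1136
5   87      57  H100   sgd              4959
6   14      20    T4  adam               280
7   32      89    T4  adam              2848
8   52      49  A100   sgd              2548
filter rows where gpu in ['A100', 'H100', 'V100']:
   acc  epochs   gpu   opt  acc_times_epochs
0   46      85  V100  adam              3910
1   79      68  A100  adam              5372
3   33      89  A100  adam              2937
4   16      71  H100  adam              1136
5   87      57  H100   sgd              4959
8   52      49  A100   sgd              2548
sort by epochs descending:
   acc  epochs   gpu   opt  acc_times_epochs
3   33      89  A100  adam              2937
0   46      85  V100  adam              3910
4   16      71  H100  adam              1136
1   79      68  A100  adam              5372
5   87      57  H100   sgd              4959
8   52      49  A100   sgd              2548
drop duplicate opt (keep=last):
   acc  epochs   gpu   opt  acc_times_epochs
1   79      68  A100  adam              5372
8   52      49  A100   sgd              2548
Reading off the sum of column 'acc_times_epochs', we get 7920.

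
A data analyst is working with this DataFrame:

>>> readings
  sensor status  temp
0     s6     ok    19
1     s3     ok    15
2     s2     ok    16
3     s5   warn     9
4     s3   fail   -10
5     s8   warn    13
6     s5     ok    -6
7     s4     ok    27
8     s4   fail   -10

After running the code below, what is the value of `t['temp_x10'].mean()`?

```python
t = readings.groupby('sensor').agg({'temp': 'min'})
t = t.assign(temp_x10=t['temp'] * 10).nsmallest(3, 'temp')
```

-86.6666666667

group by sensor, min of temp:
        temp
sensor      
s2        16
s3       -10
s4       -10
s5        -6
s6        19
s8        13
add column temp_x10 = t['temp'] * 10:
        temp  temp_x10
sensor                
s2        16       160
s3       -10      -100
s4       -10      -100
s5        -6       -60
s6        19       190
s8        13       130
take 3 rows with smallest temp:
        temp  temp_x10
sensor                
s3       -10      -100
s4       -10      -100
s5        -6       -60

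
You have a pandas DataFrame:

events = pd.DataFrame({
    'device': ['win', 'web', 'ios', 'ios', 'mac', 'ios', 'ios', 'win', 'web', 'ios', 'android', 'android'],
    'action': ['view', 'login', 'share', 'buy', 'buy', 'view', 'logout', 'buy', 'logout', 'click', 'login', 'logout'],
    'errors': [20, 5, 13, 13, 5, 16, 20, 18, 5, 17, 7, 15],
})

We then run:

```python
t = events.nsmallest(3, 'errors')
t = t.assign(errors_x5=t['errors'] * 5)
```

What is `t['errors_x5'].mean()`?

25.0

take 3 rows with smallest errors:
  device  action  errors
1    web   login       5
4    mac     buy       5
8    web  logout       5
add column errors_x5 = t['errors'] * 5:
  device  action  errors  errors_x5
1    web   login       5         25
4    mac     buy       5         25
8    web  logout       5         25
Reading off the mean of column 'errors_x5', we get 25.0.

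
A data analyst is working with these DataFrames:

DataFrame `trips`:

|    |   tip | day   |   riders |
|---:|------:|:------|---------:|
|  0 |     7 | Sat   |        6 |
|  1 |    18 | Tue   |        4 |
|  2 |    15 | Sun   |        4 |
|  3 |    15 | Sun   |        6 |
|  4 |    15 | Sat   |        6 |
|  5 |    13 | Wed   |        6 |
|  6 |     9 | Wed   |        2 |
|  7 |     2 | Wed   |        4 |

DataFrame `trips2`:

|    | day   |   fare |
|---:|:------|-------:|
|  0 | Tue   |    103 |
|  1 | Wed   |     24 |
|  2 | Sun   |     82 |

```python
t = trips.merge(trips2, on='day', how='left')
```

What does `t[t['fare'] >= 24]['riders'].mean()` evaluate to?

merge on 'day' (how='left') → 8 rows:
   tip  day  riders   fare
0    7  Sat       6    NaN
1   18  Tue       4  103.0
2   15  Sun       4   82.0
3   15  Sun       6   82.0
4   15  Sat       6    NaN
5   13  Wed       6   24.0
6    9  Wed       2   24.0
7    2  Wed       4   24.0
filter rows where fare >= 24:
   tip  day  riders   fare
1   18  Tue       4  103.0
2   15  Sun       4   82.0
3   15  Sun       6   82.0
5   13  Wed       6   24.0
6    9  Wed       2   24.0
7    2  Wed       4   24.0
Reading off the mean of column 'riders', we get 4.33333333333.

4.33333333333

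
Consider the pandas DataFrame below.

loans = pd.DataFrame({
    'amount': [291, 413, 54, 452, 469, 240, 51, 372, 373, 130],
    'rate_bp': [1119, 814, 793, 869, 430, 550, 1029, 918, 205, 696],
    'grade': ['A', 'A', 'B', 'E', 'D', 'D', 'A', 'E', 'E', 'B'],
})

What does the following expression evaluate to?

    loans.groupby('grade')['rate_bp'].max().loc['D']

550

group by grade, max of rate_bp:
grade
A    1119
B     793
D     550
E     918
Name: rate_bp, dtype: int64
Then the value at index 'D': 550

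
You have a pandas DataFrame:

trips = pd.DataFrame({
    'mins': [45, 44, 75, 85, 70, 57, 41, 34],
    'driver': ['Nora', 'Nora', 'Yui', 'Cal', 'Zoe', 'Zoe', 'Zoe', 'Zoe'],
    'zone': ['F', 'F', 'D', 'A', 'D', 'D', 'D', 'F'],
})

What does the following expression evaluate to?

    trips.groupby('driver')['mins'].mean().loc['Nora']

44.5

group by driver, mean of mins:
driver
Cal     85.0
Nora    44.5
Yui     75.0
Zoe     50.5
Name: mins, dtype: float64
Reading off the value at index 'Nora', we get 44.5.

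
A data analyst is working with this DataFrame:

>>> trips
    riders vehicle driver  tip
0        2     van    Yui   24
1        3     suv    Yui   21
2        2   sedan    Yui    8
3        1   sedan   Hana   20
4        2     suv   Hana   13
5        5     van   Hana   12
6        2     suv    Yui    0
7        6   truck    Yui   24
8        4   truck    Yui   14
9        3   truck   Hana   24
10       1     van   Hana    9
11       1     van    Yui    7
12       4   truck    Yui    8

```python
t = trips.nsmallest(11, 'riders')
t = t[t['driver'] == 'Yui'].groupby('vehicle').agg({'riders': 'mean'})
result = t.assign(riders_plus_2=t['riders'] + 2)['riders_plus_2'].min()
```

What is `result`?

take 11 rows with smallest riders:
    riders vehicle driver  tip
3        1   sedan   Hana   20
10       1     van   Hana    9
11       1     van    Yui    7
0        2     van    Yui   24
2        2   sedan    Yui    8
4        2     suv   Hana   13
6        2     suv    Yui    0
1        3     suv    Yui   21
9        3   truck   Hana   24
8        4   truck    Yui   14
12       4   truck    Yui    8
filter rows where driver == 'Yui':
    riders vehicle driver  tip
11       1     van    Yui    7
0        2     van    Yui   24
2        2   sedan    Yui    8
6        2     suv    Yui    0
1        3     suv    Yui   21
8        4   truck    Yui   14
12       4   truck    Yui    8
group by vehicle, mean of riders:
         riders
vehicle        
sedan       2.0
suv         2.5
truck       4.0
van         1.5
add column riders_plus_2 = t['riders'] + 2:
         riders  riders_plus_2
vehicle                       
sedan       2.0            4.0
suv         2.5            4.5
truck       4.0            6.0
van         1.5            3.5
Reading off the min of column 'riders_plus_2', we get 3.5.

3.5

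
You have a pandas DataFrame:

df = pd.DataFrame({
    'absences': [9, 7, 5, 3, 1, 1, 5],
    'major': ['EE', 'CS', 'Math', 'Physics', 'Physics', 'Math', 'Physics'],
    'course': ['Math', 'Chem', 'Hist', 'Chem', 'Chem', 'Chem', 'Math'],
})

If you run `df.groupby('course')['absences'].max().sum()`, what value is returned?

group by course, max of absences:
course
Chem    7
Hist    5
Math    9
Name: absences, dtype: int64

21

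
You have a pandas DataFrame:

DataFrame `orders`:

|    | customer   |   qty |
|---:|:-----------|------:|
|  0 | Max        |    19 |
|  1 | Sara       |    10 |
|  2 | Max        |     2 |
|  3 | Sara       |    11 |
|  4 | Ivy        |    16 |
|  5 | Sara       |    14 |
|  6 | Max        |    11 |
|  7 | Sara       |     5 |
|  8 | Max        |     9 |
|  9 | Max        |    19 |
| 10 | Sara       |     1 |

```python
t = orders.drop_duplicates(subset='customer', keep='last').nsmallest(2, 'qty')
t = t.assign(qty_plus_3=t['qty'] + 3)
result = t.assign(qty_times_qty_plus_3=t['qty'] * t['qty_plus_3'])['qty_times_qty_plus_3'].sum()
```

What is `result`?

308

drop duplicate customer (keep=last):
   customer  qty
4       Ivy   16
9       Max   19
10     Sara    1
take 2 rows with smallest qty:
   customer  qty
10     Sara    1
4       Ivy   16
add column qty_plus_3 = t['qty'] + 3:
   customer  qty  qty_plus_3
10     Sara    1           4
4       Ivy   16          19
add column qty_times_qty_plus_3 = t['qty'] * t['qty_plus_3']:
   customer  qty  qty_plus_3  qty_times_qty_plus_3
10     Sara    1           4                     4
4       Ivy   16          19                   304
Reading off the sum of column 'qty_times_qty_plus_3', we get 308.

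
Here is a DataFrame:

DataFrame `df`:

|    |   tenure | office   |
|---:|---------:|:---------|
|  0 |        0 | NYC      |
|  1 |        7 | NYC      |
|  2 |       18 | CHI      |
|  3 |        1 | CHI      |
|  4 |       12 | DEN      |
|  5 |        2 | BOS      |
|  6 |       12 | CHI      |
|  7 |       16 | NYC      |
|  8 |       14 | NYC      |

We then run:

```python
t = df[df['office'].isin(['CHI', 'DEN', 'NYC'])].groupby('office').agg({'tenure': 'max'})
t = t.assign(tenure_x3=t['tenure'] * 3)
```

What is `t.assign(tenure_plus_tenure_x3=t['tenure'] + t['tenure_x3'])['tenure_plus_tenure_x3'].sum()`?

184

filter rows where office in ['CHI', 'DEN', 'NYC']:
   tenure office
0       0    NYC
1       7    NYC
2      18    CHI
3       1    CHI
4      12    DEN
6      12    CHI
7      16    NYC
8      14    NYC
group by office, max of tenure:
        tenure
office        
CHI         18
DEN         12
NYC         16
add column tenure_x3 = t['tenure'] * 3:
        tenure  tenure_x3
office                   
CHI         18         54
DEN         12         36
NYC         16         48
add column tenure_plus_tenure_x3 = t['tenure'] + t['tenure_x3']:
        tenure  tenure_x3  tenure_plus_tenure_x3
office                                          
CHI         18         54                     72
DEN         12         36                     48
NYC         16         48                     64
So sum() = 184.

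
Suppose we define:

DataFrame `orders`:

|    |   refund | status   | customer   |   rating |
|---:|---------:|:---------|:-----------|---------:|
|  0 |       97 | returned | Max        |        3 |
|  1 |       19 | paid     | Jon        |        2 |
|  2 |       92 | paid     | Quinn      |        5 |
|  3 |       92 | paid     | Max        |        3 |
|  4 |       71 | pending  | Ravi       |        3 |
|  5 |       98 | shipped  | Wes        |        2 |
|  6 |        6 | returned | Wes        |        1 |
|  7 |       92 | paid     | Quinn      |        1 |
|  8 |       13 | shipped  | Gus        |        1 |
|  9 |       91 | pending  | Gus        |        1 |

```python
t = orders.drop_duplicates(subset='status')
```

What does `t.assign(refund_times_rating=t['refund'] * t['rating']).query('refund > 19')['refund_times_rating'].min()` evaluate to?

196

drop duplicate status (keep=first):
   refund    status customer  rating
0      97  returned      Max       3
1      19      paid      Jon       2
4      71   pending     Ravi       3
5      98   shipped      Wes       2
add column refund_times_rating = t['refund'] * t['rating']:
   refund    status customer  rating  refund_times_rating
0      97  returned      Max       3                  291
1      19      paid      Jon       2                   38
4      71   pending     Ravi       3                  213
5      98   shipped      Wes       2                  196
filter rows where refund > 19:
   refund    status customer  rating  refund_times_rating
0      97  returned      Max       3                  291
4      71   pending     Ravi       3                  213
5      98   shipped      Wes       2                  196
min of column 'refund_times_rating' → 196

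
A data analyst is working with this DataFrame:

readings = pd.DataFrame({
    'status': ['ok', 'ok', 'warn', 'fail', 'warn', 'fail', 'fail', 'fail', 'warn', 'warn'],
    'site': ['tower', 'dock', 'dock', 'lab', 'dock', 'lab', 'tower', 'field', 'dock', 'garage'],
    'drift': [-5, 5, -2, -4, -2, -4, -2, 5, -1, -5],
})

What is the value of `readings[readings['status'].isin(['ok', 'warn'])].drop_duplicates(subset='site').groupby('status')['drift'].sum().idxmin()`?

warn

filter rows where status in ['ok', 'warn']:
  status    site  drift
0     ok   tower     -5
1     ok    dock      5
2   warn    dock     -2
4   warn    dock     -2
8   warn    dock     -1
9   warn  garage     -5
drop duplicate site (keep=first):
  status    site  drift
0     ok   tower     -5
1     ok    dock      5
9   warn  garage     -5
group by status, sum of drift:
status
ok      0
warn   -5
Name: drift, dtype: int64
Finally, label with the smallest value = warn.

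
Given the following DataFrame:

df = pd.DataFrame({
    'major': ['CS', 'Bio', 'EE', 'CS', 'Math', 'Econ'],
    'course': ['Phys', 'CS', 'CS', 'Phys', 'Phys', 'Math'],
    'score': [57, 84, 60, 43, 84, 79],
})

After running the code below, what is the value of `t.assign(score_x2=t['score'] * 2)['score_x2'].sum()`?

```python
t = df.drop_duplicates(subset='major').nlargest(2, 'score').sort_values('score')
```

336

drop duplicate major (keep=first):
  major course  score
0    CS   Phys     57
1   Bio     CS     84
2    EE     CS     60
4  Math   Phys     84
5  Econ   Math     79
take 2 rows with largest score:
  major course  score
1   Bio     CS     84
4  Math   Phys     84
sort by score:
  major course  score
1   Bio     CS     84
4  Math   Phys     84
add column score_x2 = t['score'] * 2:
  major course  score  score_x2
1   Bio     CS     84       168
4  Math   Phys     84       168
Taking the sum of column 'score_x2' gives 336.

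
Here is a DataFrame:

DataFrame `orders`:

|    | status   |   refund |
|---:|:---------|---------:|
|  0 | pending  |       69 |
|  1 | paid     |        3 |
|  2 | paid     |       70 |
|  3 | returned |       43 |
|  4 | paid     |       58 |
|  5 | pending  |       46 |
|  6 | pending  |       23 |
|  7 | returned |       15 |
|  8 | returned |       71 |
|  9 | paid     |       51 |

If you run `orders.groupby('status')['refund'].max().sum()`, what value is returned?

210

group by status, max of refund:
status
paid        70
pending     69
returned    71
Name: refund, dtype: int64
Hence 210.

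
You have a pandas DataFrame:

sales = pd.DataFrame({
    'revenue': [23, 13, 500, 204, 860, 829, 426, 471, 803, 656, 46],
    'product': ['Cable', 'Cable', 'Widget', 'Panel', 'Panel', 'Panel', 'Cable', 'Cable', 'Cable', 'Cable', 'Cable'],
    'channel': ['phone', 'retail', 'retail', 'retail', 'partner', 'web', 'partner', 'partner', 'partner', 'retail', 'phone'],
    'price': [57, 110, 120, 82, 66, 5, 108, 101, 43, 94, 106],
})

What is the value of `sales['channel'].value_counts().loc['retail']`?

value_counts of channel:
channel
retail     4
partner    4
phone      2
web        1
Name: count, dtype: int64
So loc['retail'] = 4.

4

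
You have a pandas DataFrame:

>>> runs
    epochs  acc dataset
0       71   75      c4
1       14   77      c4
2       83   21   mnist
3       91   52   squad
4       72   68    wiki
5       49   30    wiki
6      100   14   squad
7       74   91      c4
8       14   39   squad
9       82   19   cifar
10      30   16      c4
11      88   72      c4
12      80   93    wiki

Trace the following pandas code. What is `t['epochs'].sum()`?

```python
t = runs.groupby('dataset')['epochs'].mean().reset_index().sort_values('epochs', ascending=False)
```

355.733333333

group by dataset, mean of epochs:
dataset
c4       55.400000
cifar    82.000000
mnist    83.000000
squad    68.333333
wiki     67.000000
Name: epochs, dtype: float64
reset_index():
  dataset     epochs
0      c4  55.400000
1   cifar  82.000000
2   mnist  83.000000
3   squad  68.333333
4    wiki  67.000000
sort by epochs descending:
  dataset     epochs
2   mnist  83.000000
1   cifar  82.000000
3   squad  68.333333
4    wiki  67.000000
0      c4  55.400000
Hence 355.733333333.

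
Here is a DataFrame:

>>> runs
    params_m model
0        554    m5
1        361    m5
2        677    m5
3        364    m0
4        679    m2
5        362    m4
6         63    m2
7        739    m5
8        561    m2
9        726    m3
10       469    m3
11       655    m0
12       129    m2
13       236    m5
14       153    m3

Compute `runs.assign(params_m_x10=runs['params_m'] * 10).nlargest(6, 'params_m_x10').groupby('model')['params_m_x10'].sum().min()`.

6550

add column params_m_x10 = runs['params_m'] * 10:
    params_m model  params_m_x10
0        554    m5          5540
1        361    m5          3610
2        677    m5          6770
3        364    m0          3640
4        679    m2          6790
5        362    m4          3620
6         63    m2           630
7        739    m5          7390
8        561    m2          5610
9        726    m3          7260
10       469    m3          4690
11       655    m0          6550
12       129    m2          1290
13       236    m5          2360
14       153    m3          1530
take 6 rows with largest params_m_x10:
    params_m model  params_m_x10
7        739    m5          7390
9        726    m3          7260
4        679    m2          6790
2        677    m5          6770
11       655    m0          6550
8        561    m2          5610
group by model, sum of params_m_x10:
model
m0     6550
m2    12400
m3     7260
m5    14160
Name: params_m_x10, dtype: int64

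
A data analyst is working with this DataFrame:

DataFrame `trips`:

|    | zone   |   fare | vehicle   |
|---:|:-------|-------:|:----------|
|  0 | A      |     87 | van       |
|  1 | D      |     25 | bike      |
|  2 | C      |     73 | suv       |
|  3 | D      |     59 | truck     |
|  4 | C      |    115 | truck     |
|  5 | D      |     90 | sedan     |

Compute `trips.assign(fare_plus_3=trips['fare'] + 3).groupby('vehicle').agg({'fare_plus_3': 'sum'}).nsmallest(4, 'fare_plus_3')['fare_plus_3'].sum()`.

287

add column fare_plus_3 = trips['fare'] + 3:
  zone  fare vehicle  fare_plus_3
0    A    87     van           90
1    D    25    bike           28
2    C    73     suv           76
3    D    59   truck           62
4    C   115   truck          118
5    D    90   sedan           93
group by vehicle, sum of fare_plus_3:
         fare_plus_3
vehicle             
bike              28
sedan             93
suv               76
truck            180
van               90
take 4 rows with smallest fare_plus_3:
         fare_plus_3
vehicle             
bike              28
suv               76
van               90
sedan             93
sum of column 'fare_plus_3' → 287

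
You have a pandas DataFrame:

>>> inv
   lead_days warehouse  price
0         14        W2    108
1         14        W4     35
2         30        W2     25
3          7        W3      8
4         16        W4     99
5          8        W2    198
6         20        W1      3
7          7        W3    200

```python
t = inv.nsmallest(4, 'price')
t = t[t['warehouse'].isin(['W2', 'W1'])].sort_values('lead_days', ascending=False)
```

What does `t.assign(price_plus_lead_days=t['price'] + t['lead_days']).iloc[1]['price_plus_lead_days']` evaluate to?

take 4 rows with smallest price:
   lead_days warehouse  price
6         20        W1      3
3          7        W3      8
2         30        W2     25
1         14        W4     35
filter rows where warehouse in ['W2', 'W1']:
   lead_days warehouse  price
6         20        W1      3
2         30        W2     25
sort by lead_days descending:
   lead_days warehouse  price
2         30        W2     25
6         20        W1      3
add column price_plus_lead_days = t['price'] + t['lead_days']:
   lead_days warehouse  price  price_plus_lead_days
2         30        W2     25                    55
6         20        W1      3                    23

23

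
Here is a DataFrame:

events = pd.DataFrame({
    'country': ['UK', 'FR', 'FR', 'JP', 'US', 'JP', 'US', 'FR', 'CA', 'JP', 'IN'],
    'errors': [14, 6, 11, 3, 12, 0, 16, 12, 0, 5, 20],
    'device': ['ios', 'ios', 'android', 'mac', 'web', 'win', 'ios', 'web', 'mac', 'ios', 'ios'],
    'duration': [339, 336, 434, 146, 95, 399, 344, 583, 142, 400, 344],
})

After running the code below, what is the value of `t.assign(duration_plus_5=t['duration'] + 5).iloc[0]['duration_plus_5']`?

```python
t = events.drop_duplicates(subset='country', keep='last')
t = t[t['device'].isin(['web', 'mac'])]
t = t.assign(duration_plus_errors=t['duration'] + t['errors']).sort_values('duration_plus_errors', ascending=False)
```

drop duplicate country (keep=last):
   country  errors device  duration
0       UK      14    ios       339
6       US      16    ios       344
7       FR      12    web       583
8       CA       0    mac       142
9       JP       5    ios       400
10      IN      20    ios       344
filter rows where device in ['web', 'mac']:
  country  errors device  duration
7      FR      12    web       583
8      CA       0    mac       142
add column duration_plus_errors = t['duration'] + t['errors']:
  country  errors device  duration  duration_plus_errors
7      FR      12    web       583                   595
8      CA       0    mac       142                   142
sort by duration_plus_errors descending:
  country  errors device  duration  duration_plus_errors
7      FR      12    web       583                   595
8      CA       0    mac       142                   142
add column duration_plus_5 = t['duration'] + 5:
  country  errors device  duration  duration_plus_errors  duration_plus_5
7      FR      12    web       583                   595              588
8      CA       0    mac       142                   142              147
The value at position 0, column 'duration_plus_5' is 588.

588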